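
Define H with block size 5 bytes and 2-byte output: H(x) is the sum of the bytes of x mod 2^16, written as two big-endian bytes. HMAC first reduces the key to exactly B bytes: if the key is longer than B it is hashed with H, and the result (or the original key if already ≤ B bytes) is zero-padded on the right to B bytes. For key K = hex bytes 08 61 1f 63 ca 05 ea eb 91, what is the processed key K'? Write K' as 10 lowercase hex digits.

|K| = 9 > B = 5, so first hash the key.
H(K): sum = 8+97+31+99+202+5+234+235+145 = 1056 → 04 20.
Zero-pad H(K) = 04 20 to 5 bytes: K' = 04 20 00 00 00.

0420000000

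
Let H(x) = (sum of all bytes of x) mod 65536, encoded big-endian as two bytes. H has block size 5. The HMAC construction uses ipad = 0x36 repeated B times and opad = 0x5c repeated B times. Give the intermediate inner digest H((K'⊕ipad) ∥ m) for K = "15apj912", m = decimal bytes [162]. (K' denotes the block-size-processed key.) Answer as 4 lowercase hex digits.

Key "15apj912" = 31 35 61 70 6a 39 31 32 is 8 bytes > B = 5, so hash it first: H(key) = 02 3d, then zero-pad to 5 bytes: K' = 02 3d 00 00 00.
K' ⊕ ipad = 34 0b 36 36 36.
Inner input = 34 0b 36 36 36 ∥ a2.
Inner hash: sum = 52+11+54+54+54+162 = 387 → 01 83.

0183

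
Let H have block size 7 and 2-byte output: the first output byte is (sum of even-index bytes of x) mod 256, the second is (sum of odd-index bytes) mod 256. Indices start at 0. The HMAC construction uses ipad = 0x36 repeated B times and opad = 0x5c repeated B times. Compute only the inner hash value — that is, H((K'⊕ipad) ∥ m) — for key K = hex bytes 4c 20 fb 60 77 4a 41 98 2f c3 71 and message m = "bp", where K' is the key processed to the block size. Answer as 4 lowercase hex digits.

bbe1

Key hex bytes 4c 20 fb 60 77 4a 41 98 2f c3 71 is 11 bytes > B = 7, so hash it first: H(key) = 9f 25, then zero-pad to 7 bytes: K' = 9f 25 00 00 00 00 00.
K' ⊕ ipad = a9 13 36 36 36 36 36.
Inner input = a9 13 36 36 36 36 36 ∥ 62 70.
Inner hash: even-index sum = 443 mod 256 = 187; odd-index sum = 225 mod 256 = 225 → bb e1.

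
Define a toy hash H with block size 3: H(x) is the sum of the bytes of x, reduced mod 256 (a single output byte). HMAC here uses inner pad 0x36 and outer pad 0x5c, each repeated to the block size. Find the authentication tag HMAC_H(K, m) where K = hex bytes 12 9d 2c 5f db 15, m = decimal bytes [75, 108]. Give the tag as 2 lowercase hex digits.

Key hex bytes 12 9d 2c 5f db 15 is 6 bytes > B = 3, so hash it first: H(key) = 2a, then zero-pad to 3 bytes: K' = 2a 00 00.
K' ⊕ ipad = 1c 36 36.  K' ⊕ opad = 76 5c 5c.
Inner input = (K'⊕ipad) ∥ m = 1c 36 36 ∥ 4b 6c.
Inner hash: sum = 28+54+54+75+108 = 319; mod 256 = 63 → 3f.
Outer input = (K'⊕opad) ∥ inner = 76 5c 5c ∥ 3f.
Outer hash (tag): sum = 118+92+92+63 = 365; mod 256 = 109 → 6d.

6d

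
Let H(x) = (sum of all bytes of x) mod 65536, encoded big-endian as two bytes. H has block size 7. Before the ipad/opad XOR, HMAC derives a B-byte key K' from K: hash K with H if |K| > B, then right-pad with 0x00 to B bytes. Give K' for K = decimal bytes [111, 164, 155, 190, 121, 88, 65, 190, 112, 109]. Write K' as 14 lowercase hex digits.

|K| = 10 > B = 7, so first hash the key.
H(K): sum = 111+164+155+190+121+88+65+190+112+109 = 1305 → 05 19.
Zero-pad H(K) = 05 19 to 7 bytes: K' = 05 19 00 00 00 00 00.

05190000000000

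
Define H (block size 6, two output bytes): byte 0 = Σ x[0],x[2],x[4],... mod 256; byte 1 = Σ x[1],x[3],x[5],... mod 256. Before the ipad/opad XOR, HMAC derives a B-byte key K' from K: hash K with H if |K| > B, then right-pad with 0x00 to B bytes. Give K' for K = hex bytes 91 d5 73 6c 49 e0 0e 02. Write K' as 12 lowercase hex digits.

|K| = 8 > B = 6, so first hash the key.
H(K): even-index sum = 347 mod 256 = 91; odd-index sum = 547 mod 256 = 35 → 5b 23.
Zero-pad H(K) = 5b 23 to 6 bytes: K' = 5b 23 00 00 00 00.

5b2300000000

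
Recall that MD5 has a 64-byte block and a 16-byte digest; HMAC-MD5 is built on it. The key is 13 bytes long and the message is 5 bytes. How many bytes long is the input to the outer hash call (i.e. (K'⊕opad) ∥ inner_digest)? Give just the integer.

Key is 13 ≤ 64 bytes, zero-padded: |K'| = 64.
Outer input = (K'⊕opad) ∥ H(inner) → 64 + 16 = 80 bytes.

80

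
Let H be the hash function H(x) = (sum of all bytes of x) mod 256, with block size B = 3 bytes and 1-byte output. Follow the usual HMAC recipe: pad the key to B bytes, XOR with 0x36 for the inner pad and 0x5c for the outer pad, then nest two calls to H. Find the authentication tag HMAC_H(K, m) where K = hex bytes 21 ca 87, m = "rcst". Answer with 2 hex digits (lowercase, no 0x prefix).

Key hex bytes 21 ca 87 is exactly B = 3 bytes: K' = 21 ca 87.
K' ⊕ ipad = 17 fc b1.  K' ⊕ opad = 7d 96 db.
Inner input = (K'⊕ipad) ∥ m = 17 fc b1 ∥ 72 63 73 74.
Inner hash: sum = 23+252+177+114+99+115+116 = 896; mod 256 = 128 → 80.
Outer input = (K'⊕opad) ∥ inner = 7d 96 db ∥ 80.
Outer hash (tag): sum = 125+150+219+128 = 622; mod 256 = 110 → 6e.

6e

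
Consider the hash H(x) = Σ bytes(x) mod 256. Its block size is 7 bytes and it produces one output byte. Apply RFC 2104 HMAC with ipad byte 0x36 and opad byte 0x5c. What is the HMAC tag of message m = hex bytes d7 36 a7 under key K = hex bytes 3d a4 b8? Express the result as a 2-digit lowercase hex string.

64

Key hex bytes 3d a4 b8 is 3 bytes ≤ B = 7; zero-pad to 7 bytes: K' = 3d a4 b8 00 00 00 00.
K' ⊕ ipad = 0b 92 8e 36 36 36 36.  K' ⊕ opad = 61 f8 e4 5c 5c 5c 5c.
Inner input = (K'⊕ipad) ∥ m = 0b 92 8e 36 36 36 36 ∥ d7 36 a7.
Inner hash: sum = 11+146+142+54+54+54+54+215+54+167 = 951; mod 256 = 183 → b7.
Outer input = (K'⊕opad) ∥ inner = 61 f8 e4 5c 5c 5c 5c ∥ b7.
Outer hash (tag): sum = 97+248+228+92+92+92+92+183 = 1124; mod 256 = 100 → 64.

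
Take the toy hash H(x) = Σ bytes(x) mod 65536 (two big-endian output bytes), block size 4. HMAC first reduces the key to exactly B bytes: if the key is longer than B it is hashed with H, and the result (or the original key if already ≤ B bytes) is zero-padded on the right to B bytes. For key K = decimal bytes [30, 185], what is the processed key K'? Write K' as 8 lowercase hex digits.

Key decimal bytes [30, 185] = 1e b9 is 2 bytes ≤ B = 4; zero-pad to 4 bytes: K' = 1e b9 00 00.

1eb90000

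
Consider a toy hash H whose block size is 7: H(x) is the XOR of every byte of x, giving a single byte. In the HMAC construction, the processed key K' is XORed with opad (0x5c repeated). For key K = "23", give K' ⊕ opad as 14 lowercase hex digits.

6e6f5c5c5c5c5c

Key "23" = 32 33 is 2 bytes ≤ B = 7; zero-pad to 7 bytes: K' = 32 33 00 00 00 00 00.
XOR each byte with 0x5c: 32⊕5c=6e, 33⊕5c=6f, 00⊕5c=5c, 00⊕5c=5c, 00⊕5c=5c, 00⊕5c=5c, 00⊕5c=5c.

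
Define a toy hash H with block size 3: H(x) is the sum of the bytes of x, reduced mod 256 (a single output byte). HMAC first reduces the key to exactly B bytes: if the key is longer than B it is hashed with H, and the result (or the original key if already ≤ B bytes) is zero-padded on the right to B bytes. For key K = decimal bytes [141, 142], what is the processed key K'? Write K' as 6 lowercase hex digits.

8d8e00

Key decimal bytes [141, 142] = 8d 8e is 2 bytes ≤ B = 3; zero-pad to 3 bytes: K' = 8d 8e 00.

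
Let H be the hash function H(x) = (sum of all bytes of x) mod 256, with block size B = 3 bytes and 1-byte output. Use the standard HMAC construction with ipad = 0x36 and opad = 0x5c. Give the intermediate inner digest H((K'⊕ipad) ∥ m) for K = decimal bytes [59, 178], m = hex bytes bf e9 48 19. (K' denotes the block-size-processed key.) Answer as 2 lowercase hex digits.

Key decimal bytes [59, 178] = 3b b2 is 2 bytes ≤ B = 3; zero-pad to 3 bytes: K' = 3b b2 00.
K' ⊕ ipad = 0d 84 36.
Inner input = 0d 84 36 ∥ bf e9 48 19.
Inner hash: sum = 13+132+54+191+233+72+25 = 720; mod 256 = 208 → d0.

d0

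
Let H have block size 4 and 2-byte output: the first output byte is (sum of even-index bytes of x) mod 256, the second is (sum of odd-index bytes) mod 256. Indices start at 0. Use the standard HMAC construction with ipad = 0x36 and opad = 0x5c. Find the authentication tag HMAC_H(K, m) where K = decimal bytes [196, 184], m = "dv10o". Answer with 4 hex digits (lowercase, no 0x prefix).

Key decimal bytes [196, 184] = c4 b8 is 2 bytes ≤ B = 4; zero-pad to 4 bytes: K' = c4 b8 00 00.
K' ⊕ ipad = f2 8e 36 36.  K' ⊕ opad = 98 e4 5c 5c.
Inner input = (K'⊕ipad) ∥ m = f2 8e 36 36 ∥ 64 76 31 30 6f.
Inner hash: even-index sum = 556 mod 256 = 44; odd-index sum = 362 mod 256 = 106 → 2c 6a.
Outer input = (K'⊕opad) ∥ inner = 98 e4 5c 5c ∥ 2c 6a.
Outer hash (tag): even-index sum = 288 mod 256 = 32; odd-index sum = 426 mod 256 = 170 → 20 aa.

20aa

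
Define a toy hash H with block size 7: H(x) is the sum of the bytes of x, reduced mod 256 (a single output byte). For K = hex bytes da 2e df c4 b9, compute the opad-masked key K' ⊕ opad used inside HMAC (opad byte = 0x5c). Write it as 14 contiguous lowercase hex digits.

86728398e55c5c

Key hex bytes da 2e df c4 b9 is 5 bytes ≤ B = 7; zero-pad to 7 bytes: K' = da 2e df c4 b9 00 00.
XOR each byte with 0x5c: da⊕5c=86, 2e⊕5c=72, df⊕5c=83, c4⊕5c=98, b9⊕5c=e5, 00⊕5c=5c, 00⊕5c=5c.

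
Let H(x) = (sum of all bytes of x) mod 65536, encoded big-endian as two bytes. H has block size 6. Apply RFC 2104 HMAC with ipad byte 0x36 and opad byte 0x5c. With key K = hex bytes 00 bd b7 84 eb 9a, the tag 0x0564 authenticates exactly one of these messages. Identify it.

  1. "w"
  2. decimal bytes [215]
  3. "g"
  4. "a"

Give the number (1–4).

3

Key hex bytes 00 bd b7 84 eb 9a is exactly B = 6 bytes: K' = 00 bd b7 84 eb 9a.
K' ⊕ ipad = 36 8b 81 b2 dd ac; K' ⊕ opad = 5c e1 eb d8 b7 c6.
m1: inner = H(36 8b 81 b2 dd ac 77) = 03 f4; tag = H(5c e1 eb d8 b7 c6 03 f4) = 0574
m2: inner = H(36 8b 81 b2 dd ac d7) = 04 54; tag = H(5c e1 eb d8 b7 c6 04 54) = 04d5
m3: inner = H(36 8b 81 b2 dd ac 67) = 03 e4; tag = H(5c e1 eb d8 b7 c6 03 e4) = 0564 ← matches
m4: inner = H(36 8b 81 b2 dd ac 61) = 03 de; tag = H(5c e1 eb d8 b7 c6 03 de) = 055e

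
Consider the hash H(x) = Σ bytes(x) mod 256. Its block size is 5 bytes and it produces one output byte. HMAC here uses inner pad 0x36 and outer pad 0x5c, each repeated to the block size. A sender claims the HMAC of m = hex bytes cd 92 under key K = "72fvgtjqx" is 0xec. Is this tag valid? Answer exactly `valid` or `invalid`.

Key "72fvgtjqx" = 37 32 66 76 67 74 6a 71 78 is 9 bytes > B = 5, so hash it first: H(key) = 73, then zero-pad to 5 bytes: K' = 73 00 00 00 00.
K' ⊕ ipad = 45 36 36 36 36; K' ⊕ opad = 2f 5c 5c 5c 5c.
Inner hash: sum = 69+54+54+54+54+205+146 = 636; mod 256 = 124 → 7c.
Outer hash (recomputed tag): sum = 47+92+92+92+92+124 = 539; mod 256 = 27 → 1b.
Recomputed tag = 1b; claimed = ec → mismatch.

invalid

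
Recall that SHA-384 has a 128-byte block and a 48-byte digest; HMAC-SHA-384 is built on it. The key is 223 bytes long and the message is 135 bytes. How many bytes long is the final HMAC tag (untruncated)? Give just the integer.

The tag is one SHA-384 digest: 48 bytes.

48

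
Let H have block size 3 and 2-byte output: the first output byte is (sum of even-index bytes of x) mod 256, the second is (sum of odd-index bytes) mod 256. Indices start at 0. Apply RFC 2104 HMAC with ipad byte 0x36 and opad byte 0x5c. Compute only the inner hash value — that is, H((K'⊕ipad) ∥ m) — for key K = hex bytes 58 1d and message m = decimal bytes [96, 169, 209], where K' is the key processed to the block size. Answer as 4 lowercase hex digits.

4d5c

Key hex bytes 58 1d is 2 bytes ≤ B = 3; zero-pad to 3 bytes: K' = 58 1d 00.
K' ⊕ ipad = 6e 2b 36.
Inner input = 6e 2b 36 ∥ 60 a9 d1.
Inner hash: even-index sum = 333 mod 256 = 77; odd-index sum = 348 mod 256 = 92 → 4d 5c.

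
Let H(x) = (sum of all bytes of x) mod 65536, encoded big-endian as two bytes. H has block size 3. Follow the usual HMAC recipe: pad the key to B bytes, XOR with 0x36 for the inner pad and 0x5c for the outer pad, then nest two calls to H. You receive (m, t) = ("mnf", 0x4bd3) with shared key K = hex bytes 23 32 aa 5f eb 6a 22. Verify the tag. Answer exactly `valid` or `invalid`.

Key hex bytes 23 32 aa 5f eb 6a 22 is 7 bytes > B = 3, so hash it first: H(key) = 02 d5, then zero-pad to 3 bytes: K' = 02 d5 00.
K' ⊕ ipad = 34 e3 36; K' ⊕ opad = 5e 89 5c.
Inner hash: sum = 52+227+54+109+110+102 = 654 → 02 8e.
Outer hash (recomputed tag): sum = 94+137+92+2+142 = 467 → 01 d3.
Recomputed tag = 01d3; claimed = 4bd3 → mismatch.

invalid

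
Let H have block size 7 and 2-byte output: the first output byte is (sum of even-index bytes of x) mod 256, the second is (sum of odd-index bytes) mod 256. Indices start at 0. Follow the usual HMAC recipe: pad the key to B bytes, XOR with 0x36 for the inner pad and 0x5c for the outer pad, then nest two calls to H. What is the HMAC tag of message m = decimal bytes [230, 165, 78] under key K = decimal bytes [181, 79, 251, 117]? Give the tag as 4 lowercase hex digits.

Key decimal bytes [181, 79, 251, 117] = b5 4f fb 75 is 4 bytes ≤ B = 7; zero-pad to 7 bytes: K' = b5 4f fb 75 00 00 00.
K' ⊕ ipad = 83 79 cd 43 36 36 36.  K' ⊕ opad = e9 13 a7 29 5c 5c 5c.
Inner input = (K'⊕ipad) ∥ m = 83 79 cd 43 36 36 36 ∥ e6 a5 4e.
Inner hash: even-index sum = 609 mod 256 = 97; odd-index sum = 550 mod 256 = 38 → 61 26.
Outer input = (K'⊕opad) ∥ inner = e9 13 a7 29 5c 5c 5c ∥ 61 26.
Outer hash (tag): even-index sum = 622 mod 256 = 110; odd-index sum = 249 mod 256 = 249 → 6e f9.

6ef9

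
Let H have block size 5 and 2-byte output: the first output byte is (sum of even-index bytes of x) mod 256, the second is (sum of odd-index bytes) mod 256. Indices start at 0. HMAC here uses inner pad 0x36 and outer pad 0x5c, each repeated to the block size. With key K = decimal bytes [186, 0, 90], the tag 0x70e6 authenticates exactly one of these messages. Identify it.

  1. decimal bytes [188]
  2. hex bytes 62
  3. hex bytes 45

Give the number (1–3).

1

Key decimal bytes [186, 0, 90] = ba 00 5a is 3 bytes ≤ B = 5; zero-pad to 5 bytes: K' = ba 00 5a 00 00.
K' ⊕ ipad = 8c 36 6c 36 36; K' ⊕ opad = e6 5c 06 5c 5c.
m1: inner = H(8c 36 6c 36 36 bc) = 2e 28; tag = H(e6 5c 06 5c 5c 2e 28) = 70e6 ← matches
m2: inner = H(8c 36 6c 36 36 62) = 2e ce; tag = H(e6 5c 06 5c 5c 2e ce) = 16e6
m3: inner = H(8c 36 6c 36 36 45) = 2e b1; tag = H(e6 5c 06 5c 5c 2e b1) = f9e6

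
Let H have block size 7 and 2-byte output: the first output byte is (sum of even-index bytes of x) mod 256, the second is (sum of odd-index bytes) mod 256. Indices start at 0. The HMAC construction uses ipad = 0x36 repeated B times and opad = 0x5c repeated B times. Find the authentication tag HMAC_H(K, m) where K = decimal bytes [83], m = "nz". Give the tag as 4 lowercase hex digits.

Key decimal bytes [83] = 53 is 1 byte ≤ B = 7; zero-pad to 7 bytes: K' = 53 00 00 00 00 00 00.
K' ⊕ ipad = 65 36 36 36 36 36 36.  K' ⊕ opad = 0f 5c 5c 5c 5c 5c 5c.
Inner input = (K'⊕ipad) ∥ m = 65 36 36 36 36 36 36 ∥ 6e 7a.
Inner hash: even-index sum = 385 mod 256 = 129; odd-index sum = 272 mod 256 = 16 → 81 10.
Outer input = (K'⊕opad) ∥ inner = 0f 5c 5c 5c 5c 5c 5c ∥ 81 10.
Outer hash (tag): even-index sum = 307 mod 256 = 51; odd-index sum = 405 mod 256 = 149 → 33 95.

3395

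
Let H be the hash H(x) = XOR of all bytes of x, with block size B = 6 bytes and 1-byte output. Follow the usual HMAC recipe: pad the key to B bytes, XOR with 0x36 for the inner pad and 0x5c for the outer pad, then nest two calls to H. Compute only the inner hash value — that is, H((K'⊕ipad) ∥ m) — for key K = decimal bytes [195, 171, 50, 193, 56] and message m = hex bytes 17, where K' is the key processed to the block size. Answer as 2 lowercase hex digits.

Key decimal bytes [195, 171, 50, 193, 56] = c3 ab 32 c1 38 is 5 bytes ≤ B = 6; zero-pad to 6 bytes: K' = c3 ab 32 c1 38 00.
K' ⊕ ipad = f5 9d 04 f7 0e 36.
Inner input = f5 9d 04 f7 0e 36 ∥ 17.
Inner hash: XOR f5⊕9d⊕04⊕f7⊕0e⊕36⊕17 = b4.

b4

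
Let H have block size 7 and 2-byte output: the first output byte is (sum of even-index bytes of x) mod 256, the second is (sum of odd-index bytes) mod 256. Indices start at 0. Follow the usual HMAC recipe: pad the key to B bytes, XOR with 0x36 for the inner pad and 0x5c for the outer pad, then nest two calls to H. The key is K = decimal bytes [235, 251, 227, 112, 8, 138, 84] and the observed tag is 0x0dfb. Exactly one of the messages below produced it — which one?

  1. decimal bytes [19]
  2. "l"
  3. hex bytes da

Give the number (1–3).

Key decimal bytes [235, 251, 227, 112, 8, 138, 84] = eb fb e3 70 08 8a 54 is exactly B = 7 bytes: K' = eb fb e3 70 08 8a 54.
K' ⊕ ipad = dd cd d5 46 3e bc 62; K' ⊕ opad = b7 a7 bf 2c 54 d6 08.
m1: inner = H(dd cd d5 46 3e bc 62 13) = 52 e2; tag = H(b7 a7 bf 2c 54 d6 08 52 e2) = b4fb
m2: inner = H(dd cd d5 46 3e bc 62 6c) = 52 3b; tag = H(b7 a7 bf 2c 54 d6 08 52 3b) = 0dfb ← matches
m3: inner = H(dd cd d5 46 3e bc 62 da) = 52 a9; tag = H(b7 a7 bf 2c 54 d6 08 52 a9) = 7bfb

2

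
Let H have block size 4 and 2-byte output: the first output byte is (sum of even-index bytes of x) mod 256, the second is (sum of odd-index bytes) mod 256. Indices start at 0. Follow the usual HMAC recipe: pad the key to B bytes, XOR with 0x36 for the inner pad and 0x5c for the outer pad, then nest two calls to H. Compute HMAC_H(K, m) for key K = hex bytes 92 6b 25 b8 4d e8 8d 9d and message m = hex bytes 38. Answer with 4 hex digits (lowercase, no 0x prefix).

3e24

Key hex bytes 92 6b 25 b8 4d e8 8d 9d is 8 bytes > B = 4, so hash it first: H(key) = 91 a8, then zero-pad to 4 bytes: K' = 91 a8 00 00.
K' ⊕ ipad = a7 9e 36 36.  K' ⊕ opad = cd f4 5c 5c.
Inner input = (K'⊕ipad) ∥ m = a7 9e 36 36 ∥ 38.
Inner hash: even-index sum = 277 mod 256 = 21; odd-index sum = 212 mod 256 = 212 → 15 d4.
Outer input = (K'⊕opad) ∥ inner = cd f4 5c 5c ∥ 15 d4.
Outer hash (tag): even-index sum = 318 mod 256 = 62; odd-index sum = 548 mod 256 = 36 → 3e 24.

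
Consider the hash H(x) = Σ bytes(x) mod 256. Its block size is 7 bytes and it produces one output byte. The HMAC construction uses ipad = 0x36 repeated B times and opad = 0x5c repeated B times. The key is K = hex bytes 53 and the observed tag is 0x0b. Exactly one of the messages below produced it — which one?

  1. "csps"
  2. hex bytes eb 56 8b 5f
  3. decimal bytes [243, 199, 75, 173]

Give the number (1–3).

Key hex bytes 53 is 1 byte ≤ B = 7; zero-pad to 7 bytes: K' = 53 00 00 00 00 00 00.
K' ⊕ ipad = 65 36 36 36 36 36 36; K' ⊕ opad = 0f 5c 5c 5c 5c 5c 5c.
m1: inner = H(65 36 36 36 36 36 36 63 73 70 73) = 62; tag = H(0f 5c 5c 5c 5c 5c 5c 62) = 99
m2: inner = H(65 36 36 36 36 36 36 eb 56 8b 5f) = d4; tag = H(0f 5c 5c 5c 5c 5c 5c d4) = 0b ← matches
m3: inner = H(65 36 36 36 36 36 36 f3 c7 4b ad) = 5b; tag = H(0f 5c 5c 5c 5c 5c 5c 5b) = 92

2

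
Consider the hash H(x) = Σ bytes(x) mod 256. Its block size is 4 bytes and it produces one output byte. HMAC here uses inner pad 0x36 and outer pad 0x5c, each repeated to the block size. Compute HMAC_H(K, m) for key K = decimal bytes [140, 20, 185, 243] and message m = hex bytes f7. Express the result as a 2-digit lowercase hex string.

d3

Key decimal bytes [140, 20, 185, 243] = 8c 14 b9 f3 is exactly B = 4 bytes: K' = 8c 14 b9 f3.
K' ⊕ ipad = ba 22 8f c5.  K' ⊕ opad = d0 48 e5 af.
Inner input = (K'⊕ipad) ∥ m = ba 22 8f c5 ∥ f7.
Inner hash: sum = 186+34+143+197+247 = 807; mod 256 = 39 → 27.
Outer input = (K'⊕opad) ∥ inner = d0 48 e5 af ∥ 27.
Outer hash (tag): sum = 208+72+229+175+39 = 723; mod 256 = 211 → d3.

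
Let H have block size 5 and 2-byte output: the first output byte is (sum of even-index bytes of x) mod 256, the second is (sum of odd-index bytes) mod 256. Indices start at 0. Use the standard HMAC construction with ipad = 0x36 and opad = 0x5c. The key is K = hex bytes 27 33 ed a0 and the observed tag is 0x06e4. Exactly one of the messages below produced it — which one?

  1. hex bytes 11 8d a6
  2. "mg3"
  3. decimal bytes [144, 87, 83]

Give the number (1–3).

3

Key hex bytes 27 33 ed a0 is 4 bytes ≤ B = 5; zero-pad to 5 bytes: K' = 27 33 ed a0 00.
K' ⊕ ipad = 11 05 db 96 36; K' ⊕ opad = 7b 6f b1 fc 5c.
m1: inner = H(11 05 db 96 36 11 8d a6) = af 52; tag = H(7b 6f b1 fc 5c af 52) = da1a
m2: inner = H(11 05 db 96 36 6d 67 33) = 89 3b; tag = H(7b 6f b1 fc 5c 89 3b) = c3f4
m3: inner = H(11 05 db 96 36 90 57 53) = 79 7e; tag = H(7b 6f b1 fc 5c 79 7e) = 06e4 ← matches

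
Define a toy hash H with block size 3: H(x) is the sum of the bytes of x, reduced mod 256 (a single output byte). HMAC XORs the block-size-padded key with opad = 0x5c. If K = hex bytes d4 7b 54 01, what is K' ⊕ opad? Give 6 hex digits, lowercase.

Key hex bytes d4 7b 54 01 is 4 bytes > B = 3, so hash it first: H(key) = a4, then zero-pad to 3 bytes: K' = a4 00 00.
XOR each byte with 0x5c: a4⊕5c=f8, 00⊕5c=5c, 00⊕5c=5c.

f85c5c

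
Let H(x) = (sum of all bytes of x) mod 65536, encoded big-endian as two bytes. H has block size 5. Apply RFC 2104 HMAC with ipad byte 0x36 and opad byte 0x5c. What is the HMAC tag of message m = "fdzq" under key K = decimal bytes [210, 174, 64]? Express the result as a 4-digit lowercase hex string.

026b

Key decimal bytes [210, 174, 64] = d2 ae 40 is 3 bytes ≤ B = 5; zero-pad to 5 bytes: K' = d2 ae 40 00 00.
K' ⊕ ipad = e4 98 76 36 36.  K' ⊕ opad = 8e f2 1c 5c 5c.
Inner input = (K'⊕ipad) ∥ m = e4 98 76 36 36 ∥ 66 64 7a 71.
Inner hash: sum = 228+152+118+54+54+102+100+122+113 = 1043 → 04 13.
Outer input = (K'⊕opad) ∥ inner = 8e f2 1c 5c 5c ∥ 04 13.
Outer hash (tag): sum = 142+242+28+92+92+4+19 = 619 → 02 6b.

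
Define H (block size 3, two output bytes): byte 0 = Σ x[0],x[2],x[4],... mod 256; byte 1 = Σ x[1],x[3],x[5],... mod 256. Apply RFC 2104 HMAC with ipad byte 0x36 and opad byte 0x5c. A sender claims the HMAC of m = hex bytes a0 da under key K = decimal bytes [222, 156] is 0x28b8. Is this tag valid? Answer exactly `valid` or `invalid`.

Key decimal bytes [222, 156] = de 9c is 2 bytes ≤ B = 3; zero-pad to 3 bytes: K' = de 9c 00.
K' ⊕ ipad = e8 aa 36; K' ⊕ opad = 82 c0 5c.
Inner hash: even-index sum = 504 mod 256 = 248; odd-index sum = 330 mod 256 = 74 → f8 4a.
Outer hash (recomputed tag): even-index sum = 296 mod 256 = 40; odd-index sum = 440 mod 256 = 184 → 28 b8.
Recomputed tag = 28b8; claimed = 28b8 → match.

valid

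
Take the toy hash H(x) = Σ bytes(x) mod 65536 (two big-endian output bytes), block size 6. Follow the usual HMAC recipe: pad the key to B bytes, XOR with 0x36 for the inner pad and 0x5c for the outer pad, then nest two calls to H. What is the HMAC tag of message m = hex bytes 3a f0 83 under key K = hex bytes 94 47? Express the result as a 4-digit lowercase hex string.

Key hex bytes 94 47 is 2 bytes ≤ B = 6; zero-pad to 6 bytes: K' = 94 47 00 00 00 00.
K' ⊕ ipad = a2 71 36 36 36 36.  K' ⊕ opad = c8 1b 5c 5c 5c 5c.
Inner input = (K'⊕ipad) ∥ m = a2 71 36 36 36 36 ∥ 3a f0 83.
Inner hash: sum = 162+113+54+54+54+54+58+240+131 = 920 → 03 98.
Outer input = (K'⊕opad) ∥ inner = c8 1b 5c 5c 5c 5c ∥ 03 98.
Outer hash (tag): sum = 200+27+92+92+92+92+3+152 = 750 → 02 ee.

02ee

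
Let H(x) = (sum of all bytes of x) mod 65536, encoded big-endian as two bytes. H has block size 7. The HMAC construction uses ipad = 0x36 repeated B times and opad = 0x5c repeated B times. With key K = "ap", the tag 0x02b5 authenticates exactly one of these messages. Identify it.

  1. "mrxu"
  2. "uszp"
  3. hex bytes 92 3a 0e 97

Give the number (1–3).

Key "ap" = 61 70 is 2 bytes ≤ B = 7; zero-pad to 7 bytes: K' = 61 70 00 00 00 00 00.
K' ⊕ ipad = 57 46 36 36 36 36 36; K' ⊕ opad = 3d 2c 5c 5c 5c 5c 5c.
m1: inner = H(57 46 36 36 36 36 36 6d 72 78 75) = 03 77; tag = H(3d 2c 5c 5c 5c 5c 5c 03 77) = 02af
m2: inner = H(57 46 36 36 36 36 36 75 73 7a 70) = 03 7d; tag = H(3d 2c 5c 5c 5c 5c 5c 03 7d) = 02b5 ← matches
m3: inner = H(57 46 36 36 36 36 36 92 3a 0e 97) = 03 1c; tag = H(3d 2c 5c 5c 5c 5c 5c 03 1c) = 0254

2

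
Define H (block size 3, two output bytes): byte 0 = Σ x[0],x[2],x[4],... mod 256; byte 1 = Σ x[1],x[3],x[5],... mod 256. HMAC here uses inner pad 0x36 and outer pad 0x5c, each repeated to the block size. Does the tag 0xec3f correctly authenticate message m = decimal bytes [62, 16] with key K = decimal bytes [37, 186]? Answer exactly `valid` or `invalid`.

Key decimal bytes [37, 186] = 25 ba is 2 bytes ≤ B = 3; zero-pad to 3 bytes: K' = 25 ba 00.
K' ⊕ ipad = 13 8c 36; K' ⊕ opad = 79 e6 5c.
Inner hash: even-index sum = 89 mod 256 = 89; odd-index sum = 202 mod 256 = 202 → 59 ca.
Outer hash (recomputed tag): even-index sum = 415 mod 256 = 159; odd-index sum = 319 mod 256 = 63 → 9f 3f.
Recomputed tag = 9f3f; claimed = ec3f → mismatch.

invalid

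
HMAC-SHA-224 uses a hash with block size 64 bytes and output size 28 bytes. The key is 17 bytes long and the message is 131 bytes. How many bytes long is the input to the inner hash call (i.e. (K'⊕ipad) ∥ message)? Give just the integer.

195

Key is 17 ≤ 64 bytes, zero-padded: |K'| = 64.
Inner input = (K'⊕ipad) ∥ m → 64 + 131 = 195 bytes.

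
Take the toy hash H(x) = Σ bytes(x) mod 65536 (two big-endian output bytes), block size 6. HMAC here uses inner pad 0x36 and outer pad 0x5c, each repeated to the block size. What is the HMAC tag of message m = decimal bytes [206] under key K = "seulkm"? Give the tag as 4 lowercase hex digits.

01e6

Key "seulkm" = 73 65 75 6c 6b 6d is exactly B = 6 bytes: K' = 73 65 75 6c 6b 6d.
K' ⊕ ipad = 45 53 43 5a 5d 5b.  K' ⊕ opad = 2f 39 29 30 37 31.
Inner input = (K'⊕ipad) ∥ m = 45 53 43 5a 5d 5b ∥ ce.
Inner hash: sum = 69+83+67+90+93+91+206 = 699 → 02 bb.
Outer input = (K'⊕opad) ∥ inner = 2f 39 29 30 37 31 ∥ 02 bb.
Outer hash (tag): sum = 47+57+41+48+55+49+2+187 = 486 → 01 e6.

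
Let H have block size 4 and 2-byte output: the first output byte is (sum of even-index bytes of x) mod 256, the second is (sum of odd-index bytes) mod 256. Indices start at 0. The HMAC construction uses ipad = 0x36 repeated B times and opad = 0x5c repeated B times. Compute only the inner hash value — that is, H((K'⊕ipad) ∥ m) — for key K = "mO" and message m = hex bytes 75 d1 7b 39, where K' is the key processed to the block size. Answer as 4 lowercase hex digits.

81b9

Key "mO" = 6d 4f is 2 bytes ≤ B = 4; zero-pad to 4 bytes: K' = 6d 4f 00 00.
K' ⊕ ipad = 5b 79 36 36.
Inner input = 5b 79 36 36 ∥ 75 d1 7b 39.
Inner hash: even-index sum = 385 mod 256 = 129; odd-index sum = 441 mod 256 = 185 → 81 b9.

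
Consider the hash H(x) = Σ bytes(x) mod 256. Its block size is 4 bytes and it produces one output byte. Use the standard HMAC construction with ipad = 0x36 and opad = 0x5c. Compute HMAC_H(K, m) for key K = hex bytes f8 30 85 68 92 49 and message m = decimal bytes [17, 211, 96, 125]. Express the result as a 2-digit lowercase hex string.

Key hex bytes f8 30 85 68 92 49 is 6 bytes > B = 4, so hash it first: H(key) = f0, then zero-pad to 4 bytes: K' = f0 00 00 00.
K' ⊕ ipad = c6 36 36 36.  K' ⊕ opad = ac 5c 5c 5c.
Inner input = (K'⊕ipad) ∥ m = c6 36 36 36 ∥ 11 d3 60 7d.
Inner hash: sum = 198+54+54+54+17+211+96+125 = 809; mod 256 = 41 → 29.
Outer input = (K'⊕opad) ∥ inner = ac 5c 5c 5c ∥ 29.
Outer hash (tag): sum = 172+92+92+92+41 = 489; mod 256 = 233 → e9.

e9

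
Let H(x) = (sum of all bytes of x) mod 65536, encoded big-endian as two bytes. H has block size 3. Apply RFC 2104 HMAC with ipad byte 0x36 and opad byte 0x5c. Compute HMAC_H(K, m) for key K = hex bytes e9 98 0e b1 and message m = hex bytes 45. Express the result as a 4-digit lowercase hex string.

00fc

Key hex bytes e9 98 0e b1 is 4 bytes > B = 3, so hash it first: H(key) = 02 40, then zero-pad to 3 bytes: K' = 02 40 00.
K' ⊕ ipad = 34 76 36.  K' ⊕ opad = 5e 1c 5c.
Inner input = (K'⊕ipad) ∥ m = 34 76 36 ∥ 45.
Inner hash: sum = 52+118+54+69 = 293 → 01 25.
Outer input = (K'⊕opad) ∥ inner = 5e 1c 5c ∥ 01 25.
Outer hash (tag): sum = 94+28+92+1+37 = 252 → 00 fc.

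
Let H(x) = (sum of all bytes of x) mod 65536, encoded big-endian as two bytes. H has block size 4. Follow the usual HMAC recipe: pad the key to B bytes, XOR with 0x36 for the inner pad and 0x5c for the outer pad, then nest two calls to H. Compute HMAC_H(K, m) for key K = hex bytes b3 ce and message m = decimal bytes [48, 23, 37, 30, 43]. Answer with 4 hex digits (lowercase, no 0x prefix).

Key hex bytes b3 ce is 2 bytes ≤ B = 4; zero-pad to 4 bytes: K' = b3 ce 00 00.
K' ⊕ ipad = 85 f8 36 36.  K' ⊕ opad = ef 92 5c 5c.
Inner input = (K'⊕ipad) ∥ m = 85 f8 36 36 ∥ 30 17 25 1e 2b.
Inner hash: sum = 133+248+54+54+48+23+37+30+43 = 670 → 02 9e.
Outer input = (K'⊕opad) ∥ inner = ef 92 5c 5c ∥ 02 9e.
Outer hash (tag): sum = 239+146+92+92+2+158 = 729 → 02 d9.

02d9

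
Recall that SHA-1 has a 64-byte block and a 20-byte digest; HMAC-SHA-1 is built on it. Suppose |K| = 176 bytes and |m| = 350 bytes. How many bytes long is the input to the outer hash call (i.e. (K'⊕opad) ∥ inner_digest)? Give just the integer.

84

Key is 176 > 64 bytes, so it is hashed to 20 bytes then zero-padded to 64: |K'| = 64.
Outer input = (K'⊕opad) ∥ H(inner) → 64 + 20 = 84 bytes.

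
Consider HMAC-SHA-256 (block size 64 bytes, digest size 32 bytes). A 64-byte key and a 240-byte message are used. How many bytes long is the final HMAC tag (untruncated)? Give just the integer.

The tag is one SHA-256 digest: 32 bytes.

32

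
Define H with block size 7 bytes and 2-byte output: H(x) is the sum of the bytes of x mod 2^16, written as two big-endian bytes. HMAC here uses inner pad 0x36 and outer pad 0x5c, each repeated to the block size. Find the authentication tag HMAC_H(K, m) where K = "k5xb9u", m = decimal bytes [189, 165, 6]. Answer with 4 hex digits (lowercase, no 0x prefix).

02e0

Key "k5xb9u" = 6b 35 78 62 39 75 is 6 bytes ≤ B = 7; zero-pad to 7 bytes: K' = 6b 35 78 62 39 75 00.
K' ⊕ ipad = 5d 03 4e 54 0f 43 36.  K' ⊕ opad = 37 69 24 3e 65 29 5c.
Inner input = (K'⊕ipad) ∥ m = 5d 03 4e 54 0f 43 36 ∥ bd a5 06.
Inner hash: sum = 93+3+78+84+15+67+54+189+165+6 = 754 → 02 f2.
Outer input = (K'⊕opad) ∥ inner = 37 69 24 3e 65 29 5c ∥ 02 f2.
Outer hash (tag): sum = 55+105+36+62+101+41+92+2+242 = 736 → 02 e0.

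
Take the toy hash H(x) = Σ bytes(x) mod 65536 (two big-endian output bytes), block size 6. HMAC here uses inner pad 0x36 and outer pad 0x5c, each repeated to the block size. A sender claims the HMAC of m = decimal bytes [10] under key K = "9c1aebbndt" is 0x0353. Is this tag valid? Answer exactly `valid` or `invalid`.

valid

Key "9c1aebbndt" = 39 63 31 61 65 62 62 6e 64 74 is 10 bytes > B = 6, so hash it first: H(key) = 03 9d, then zero-pad to 6 bytes: K' = 03 9d 00 00 00 00.
K' ⊕ ipad = 35 ab 36 36 36 36; K' ⊕ opad = 5f c1 5c 5c 5c 5c.
Inner hash: sum = 53+171+54+54+54+54+10 = 450 → 01 c2.
Outer hash (recomputed tag): sum = 95+193+92+92+92+92+1+194 = 851 → 03 53.
Recomputed tag = 0353; claimed = 0353 → match.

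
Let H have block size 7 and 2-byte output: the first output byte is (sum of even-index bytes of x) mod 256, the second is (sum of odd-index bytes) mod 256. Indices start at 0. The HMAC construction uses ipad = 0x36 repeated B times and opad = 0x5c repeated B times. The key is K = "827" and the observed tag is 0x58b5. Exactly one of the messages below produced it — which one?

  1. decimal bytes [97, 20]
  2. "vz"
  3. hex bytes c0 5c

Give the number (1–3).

Key "827" = 38 32 37 is 3 bytes ≤ B = 7; zero-pad to 7 bytes: K' = 38 32 37 00 00 00 00.
K' ⊕ ipad = 0e 04 01 36 36 36 36; K' ⊕ opad = 64 6e 6b 5c 5c 5c 5c.
m1: inner = H(0e 04 01 36 36 36 36 61 14) = 8f d1; tag = H(64 6e 6b 5c 5c 5c 5c 8f d1) = 58b5 ← matches
m2: inner = H(0e 04 01 36 36 36 36 76 7a) = f5 e6; tag = H(64 6e 6b 5c 5c 5c 5c f5 e6) = 6d1b
m3: inner = H(0e 04 01 36 36 36 36 c0 5c) = d7 30; tag = H(64 6e 6b 5c 5c 5c 5c d7 30) = b7fd

1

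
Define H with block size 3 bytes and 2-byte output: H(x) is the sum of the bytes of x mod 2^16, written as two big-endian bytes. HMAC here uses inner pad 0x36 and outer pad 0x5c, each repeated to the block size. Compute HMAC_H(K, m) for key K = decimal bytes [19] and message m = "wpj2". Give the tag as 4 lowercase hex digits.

011d

Key decimal bytes [19] = 13 is 1 byte ≤ B = 3; zero-pad to 3 bytes: K' = 13 00 00.
K' ⊕ ipad = 25 36 36.  K' ⊕ opad = 4f 5c 5c.
Inner input = (K'⊕ipad) ∥ m = 25 36 36 ∥ 77 70 6a 32.
Inner hash: sum = 37+54+54+119+112+106+50 = 532 → 02 14.
Outer input = (K'⊕opad) ∥ inner = 4f 5c 5c ∥ 02 14.
Outer hash (tag): sum = 79+92+92+2+20 = 285 → 01 1d.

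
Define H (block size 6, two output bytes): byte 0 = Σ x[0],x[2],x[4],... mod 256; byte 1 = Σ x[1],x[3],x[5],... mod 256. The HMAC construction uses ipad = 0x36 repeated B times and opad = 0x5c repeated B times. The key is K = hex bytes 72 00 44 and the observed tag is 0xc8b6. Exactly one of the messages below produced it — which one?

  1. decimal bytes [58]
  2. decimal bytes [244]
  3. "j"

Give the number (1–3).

1

Key hex bytes 72 00 44 is 3 bytes ≤ B = 6; zero-pad to 6 bytes: K' = 72 00 44 00 00 00.
K' ⊕ ipad = 44 36 72 36 36 36; K' ⊕ opad = 2e 5c 18 5c 5c 5c.
m1: inner = H(44 36 72 36 36 36 3a) = 26 a2; tag = H(2e 5c 18 5c 5c 5c 26 a2) = c8b6 ← matches
m2: inner = H(44 36 72 36 36 36 f4) = e0 a2; tag = H(2e 5c 18 5c 5c 5c e0 a2) = 82b6
m3: inner = H(44 36 72 36 36 36 6a) = 56 a2; tag = H(2e 5c 18 5c 5c 5c 56 a2) = f8b6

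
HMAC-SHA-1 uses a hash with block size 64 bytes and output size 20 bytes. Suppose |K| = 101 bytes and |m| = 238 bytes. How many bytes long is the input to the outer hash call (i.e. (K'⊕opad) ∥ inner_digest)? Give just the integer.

Key is 101 > 64 bytes, so it is hashed to 20 bytes then zero-padded to 64: |K'| = 64.
Outer input = (K'⊕opad) ∥ H(inner) → 64 + 20 = 84 bytes.

84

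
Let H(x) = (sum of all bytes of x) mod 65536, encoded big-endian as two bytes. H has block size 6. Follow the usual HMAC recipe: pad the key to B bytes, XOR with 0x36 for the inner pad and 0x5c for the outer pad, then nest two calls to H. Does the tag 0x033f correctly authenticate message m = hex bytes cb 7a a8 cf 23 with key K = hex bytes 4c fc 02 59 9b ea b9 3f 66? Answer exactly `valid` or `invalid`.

valid

Key hex bytes 4c fc 02 59 9b ea b9 3f 66 is 9 bytes > B = 6, so hash it first: H(key) = 04 86, then zero-pad to 6 bytes: K' = 04 86 00 00 00 00.
K' ⊕ ipad = 32 b0 36 36 36 36; K' ⊕ opad = 58 da 5c 5c 5c 5c.
Inner hash: sum = 50+176+54+54+54+54+203+122+168+207+35 = 1177 → 04 99.
Outer hash (recomputed tag): sum = 88+218+92+92+92+92+4+153 = 831 → 03 3f.
Recomputed tag = 033f; claimed = 033f → match.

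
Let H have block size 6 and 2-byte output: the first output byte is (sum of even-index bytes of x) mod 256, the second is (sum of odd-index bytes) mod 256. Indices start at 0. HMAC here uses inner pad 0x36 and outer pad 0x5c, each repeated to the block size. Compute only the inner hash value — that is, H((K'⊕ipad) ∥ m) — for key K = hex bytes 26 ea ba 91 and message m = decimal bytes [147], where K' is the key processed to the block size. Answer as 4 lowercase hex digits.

Key hex bytes 26 ea ba 91 is 4 bytes ≤ B = 6; zero-pad to 6 bytes: K' = 26 ea ba 91 00 00.
K' ⊕ ipad = 10 dc 8c a7 36 36.
Inner input = 10 dc 8c a7 36 36 ∥ 93.
Inner hash: even-index sum = 357 mod 256 = 101; odd-index sum = 441 mod 256 = 185 → 65 b9.

65b9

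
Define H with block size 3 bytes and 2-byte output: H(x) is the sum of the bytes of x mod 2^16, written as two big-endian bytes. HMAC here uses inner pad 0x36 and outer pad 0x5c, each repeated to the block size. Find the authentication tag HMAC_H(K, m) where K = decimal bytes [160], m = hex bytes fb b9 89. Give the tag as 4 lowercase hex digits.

01f6

Key decimal bytes [160] = a0 is 1 byte ≤ B = 3; zero-pad to 3 bytes: K' = a0 00 00.
K' ⊕ ipad = 96 36 36.  K' ⊕ opad = fc 5c 5c.
Inner input = (K'⊕ipad) ∥ m = 96 36 36 ∥ fb b9 89.
Inner hash: sum = 150+54+54+251+185+137 = 831 → 03 3f.
Outer input = (K'⊕opad) ∥ inner = fc 5c 5c ∥ 03 3f.
Outer hash (tag): sum = 252+92+92+3+63 = 502 → 01 f6.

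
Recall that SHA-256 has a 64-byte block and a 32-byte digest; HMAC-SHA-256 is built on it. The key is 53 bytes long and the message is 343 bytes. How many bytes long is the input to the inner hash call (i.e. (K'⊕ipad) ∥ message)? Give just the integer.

Key is 53 ≤ 64 bytes, zero-padded: |K'| = 64.
Inner input = (K'⊕ipad) ∥ m → 64 + 343 = 407 bytes.

407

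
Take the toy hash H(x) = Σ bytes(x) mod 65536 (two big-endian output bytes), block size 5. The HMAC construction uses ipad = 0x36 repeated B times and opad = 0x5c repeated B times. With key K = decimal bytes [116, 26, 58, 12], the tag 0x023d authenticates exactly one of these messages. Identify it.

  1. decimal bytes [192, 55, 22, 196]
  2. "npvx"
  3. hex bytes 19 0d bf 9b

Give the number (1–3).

1

Key decimal bytes [116, 26, 58, 12] = 74 1a 3a 0c is 4 bytes ≤ B = 5; zero-pad to 5 bytes: K' = 74 1a 3a 0c 00.
K' ⊕ ipad = 42 2c 0c 3a 36; K' ⊕ opad = 28 46 66 50 5c.
m1: inner = H(42 2c 0c 3a 36 c0 37 16 c4) = 02 bb; tag = H(28 46 66 50 5c 02 bb) = 023d ← matches
m2: inner = H(42 2c 0c 3a 36 6e 70 76 78) = 02 b6; tag = H(28 46 66 50 5c 02 b6) = 0238
m3: inner = H(42 2c 0c 3a 36 19 0d bf 9b) = 02 6a; tag = H(28 46 66 50 5c 02 6a) = 01ec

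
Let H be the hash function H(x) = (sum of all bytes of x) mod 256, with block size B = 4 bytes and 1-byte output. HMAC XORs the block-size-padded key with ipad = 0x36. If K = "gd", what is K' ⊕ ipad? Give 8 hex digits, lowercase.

Key "gd" = 67 64 is 2 bytes ≤ B = 4; zero-pad to 4 bytes: K' = 67 64 00 00.
XOR each byte with 0x36: 67⊕36=51, 64⊕36=52, 00⊕36=36, 00⊕36=36.

51523636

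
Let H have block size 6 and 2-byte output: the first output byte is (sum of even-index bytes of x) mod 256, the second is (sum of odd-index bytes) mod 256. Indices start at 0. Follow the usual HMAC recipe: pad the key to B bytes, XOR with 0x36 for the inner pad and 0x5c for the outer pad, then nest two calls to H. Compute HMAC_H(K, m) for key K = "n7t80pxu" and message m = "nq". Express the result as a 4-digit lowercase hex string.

24ff

Key "n7t80pxu" = 6e 37 74 38 30 70 78 75 is 8 bytes > B = 6, so hash it first: H(key) = 8a 54, then zero-pad to 6 bytes: K' = 8a 54 00 00 00 00.
K' ⊕ ipad = bc 62 36 36 36 36.  K' ⊕ opad = d6 08 5c 5c 5c 5c.
Inner input = (K'⊕ipad) ∥ m = bc 62 36 36 36 36 ∥ 6e 71.
Inner hash: even-index sum = 406 mod 256 = 150; odd-index sum = 319 mod 256 = 63 → 96 3f.
Outer input = (K'⊕opad) ∥ inner = d6 08 5c 5c 5c 5c ∥ 96 3f.
Outer hash (tag): even-index sum = 548 mod 256 = 36; odd-index sum = 255 mod 256 = 255 → 24 ff.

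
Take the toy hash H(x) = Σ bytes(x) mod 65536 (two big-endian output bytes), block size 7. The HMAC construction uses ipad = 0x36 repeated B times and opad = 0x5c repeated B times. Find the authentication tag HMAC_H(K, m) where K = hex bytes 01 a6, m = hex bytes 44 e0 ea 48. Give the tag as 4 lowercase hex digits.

0352

Key hex bytes 01 a6 is 2 bytes ≤ B = 7; zero-pad to 7 bytes: K' = 01 a6 00 00 00 00 00.
K' ⊕ ipad = 37 90 36 36 36 36 36.  K' ⊕ opad = 5d fa 5c 5c 5c 5c 5c.
Inner input = (K'⊕ipad) ∥ m = 37 90 36 36 36 36 36 ∥ 44 e0 ea 48.
Inner hash: sum = 55+144+54+54+54+54+54+68+224+234+72 = 1067 → 04 2b.
Outer input = (K'⊕opad) ∥ inner = 5d fa 5c 5c 5c 5c 5c ∥ 04 2b.
Outer hash (tag): sum = 93+250+92+92+92+92+92+4+43 = 850 → 03 52.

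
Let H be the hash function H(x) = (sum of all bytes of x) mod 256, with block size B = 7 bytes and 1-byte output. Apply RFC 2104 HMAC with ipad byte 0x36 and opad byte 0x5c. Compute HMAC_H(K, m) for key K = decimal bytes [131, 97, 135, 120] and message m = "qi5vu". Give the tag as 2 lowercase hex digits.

d6

Key decimal bytes [131, 97, 135, 120] = 83 61 87 78 is 4 bytes ≤ B = 7; zero-pad to 7 bytes: K' = 83 61 87 78 00 00 00.
K' ⊕ ipad = b5 57 b1 4e 36 36 36.  K' ⊕ opad = df 3d db 24 5c 5c 5c.
Inner input = (K'⊕ipad) ∥ m = b5 57 b1 4e 36 36 36 ∥ 71 69 35 76 75.
Inner hash: sum = 181+87+177+78+54+54+54+113+105+53+118+117 = 1191; mod 256 = 167 → a7.
Outer input = (K'⊕opad) ∥ inner = df 3d db 24 5c 5c 5c ∥ a7.
Outer hash (tag): sum = 223+61+219+36+92+92+92+167 = 982; mod 256 = 214 → d6.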